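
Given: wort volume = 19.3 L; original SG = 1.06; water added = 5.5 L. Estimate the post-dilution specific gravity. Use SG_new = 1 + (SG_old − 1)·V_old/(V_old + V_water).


pts = (1.06 − 1)·1000·19.3/(19.3 + 5.5) = 46.6935
SG_new = 1 + 46.6935/1000

1.0467


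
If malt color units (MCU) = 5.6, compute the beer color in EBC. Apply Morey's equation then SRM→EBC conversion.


SRM = 1.4922·MCU^0.6859;  EBC = SRM·1.97
SRM = 1.4922·5.6^0.6859 = 4.8642
EBC = 4.8642·1.97

9.5824 EBC


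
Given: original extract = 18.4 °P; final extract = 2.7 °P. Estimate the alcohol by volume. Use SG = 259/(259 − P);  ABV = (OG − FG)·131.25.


OG = 259/(259 − 18.4) = 1.0765
FG = 259/(259 − 2.7) = 1.0105
ABV = (1.0765 − 1.0105)·131.25

8.6547 % ABV


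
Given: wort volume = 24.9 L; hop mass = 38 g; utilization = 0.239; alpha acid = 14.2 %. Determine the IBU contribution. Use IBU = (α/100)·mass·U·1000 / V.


IBU = (14.2/100)·38·0.239·1000 / 24.9

51.7929 IBU


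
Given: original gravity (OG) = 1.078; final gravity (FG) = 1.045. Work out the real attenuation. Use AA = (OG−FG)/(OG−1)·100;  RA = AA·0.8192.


AA = (1.078 − 1.045)/(1.078 − 1)·100 = 42.3077
RA = 42.3077·0.8192

34.6585 %


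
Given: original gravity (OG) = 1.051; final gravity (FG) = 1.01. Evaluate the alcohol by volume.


ABV = (OG − FG) · 131.25
ABV = (1.051 − 1.01) · 131.25

5.3812 % ABV


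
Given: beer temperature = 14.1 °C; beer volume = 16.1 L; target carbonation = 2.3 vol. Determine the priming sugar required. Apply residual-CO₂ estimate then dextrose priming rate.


residual = 14.695·(0.01821 + 0.09011·e^(−0.04·T));  sugar = (target − residual)·4.0·V
residual = 14.695·(0.01821 + 0.09011·e^(−0.04·14.1)) = 1.0210
sugar = (2.3 − 1.0210)·4.0·16.1

82.3707 g


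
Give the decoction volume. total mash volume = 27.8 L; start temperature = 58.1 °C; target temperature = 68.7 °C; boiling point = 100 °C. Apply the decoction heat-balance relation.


V_dec = V_total·(T_target − T_start)/(T_boil − T_start)
V_dec = 27.8·(68.7 − 58.1)/(100 − 58.1)

7.0329 L


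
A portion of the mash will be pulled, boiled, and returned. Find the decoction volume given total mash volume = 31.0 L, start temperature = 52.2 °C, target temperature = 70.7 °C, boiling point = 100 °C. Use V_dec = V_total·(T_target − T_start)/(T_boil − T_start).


V_dec = 31.0·(70.7 − 52.2)/(100 − 52.2)

11.9979 L


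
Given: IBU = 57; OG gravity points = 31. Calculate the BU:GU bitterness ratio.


BU:GU = IBU / OG_points
BU:GU = 57 / 31

1.8387


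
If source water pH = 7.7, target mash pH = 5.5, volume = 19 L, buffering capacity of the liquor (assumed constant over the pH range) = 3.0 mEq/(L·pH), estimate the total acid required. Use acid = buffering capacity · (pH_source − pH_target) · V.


acid = 3.0 · (7.7 − 5.5) · 19

125.4000 mEq


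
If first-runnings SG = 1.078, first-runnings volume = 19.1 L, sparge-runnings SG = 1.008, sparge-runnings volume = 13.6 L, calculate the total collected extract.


total = Σ (SG_i − 1)·1000·V_i
first = (1.078 − 1)·1000·19.1 = 1489.8000
sparge = (1.008 − 1)·1000·13.6 = 108.8000
total = 1489.8000 + 108.8000

1598.6000 gravity·L


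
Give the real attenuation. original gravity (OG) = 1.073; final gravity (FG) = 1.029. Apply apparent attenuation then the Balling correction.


AA = (OG−FG)/(OG−1)·100;  RA = AA·0.8192
AA = (1.073 − 1.029)/(1.073 − 1)·100 = 60.2740
RA = 60.2740·0.8192

49.3764 %


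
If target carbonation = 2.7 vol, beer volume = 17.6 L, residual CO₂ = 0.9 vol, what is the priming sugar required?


sugar = (target − residual)·4.0·V
sugar = (2.7 − 0.9)·4.0·17.6

126.7200 g


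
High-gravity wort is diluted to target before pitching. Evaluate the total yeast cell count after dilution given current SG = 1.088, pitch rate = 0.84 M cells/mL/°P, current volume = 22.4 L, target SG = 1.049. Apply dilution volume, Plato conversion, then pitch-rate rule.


V_w = V·((SG_c−1)/(SG_t−1)−1);  °P = 259 − 259/SG_t;  cells = rate·(V+V_w)·°P
V_w = 22.4·((1.088−1)/(1.049−1)−1) = 17.8286
V_final = 22.4 + 17.8286 = 40.2286
°P = 259 − 259/1.049 = 12.0982
cells = 0.84·40.2286·12.0982

408.8220 billion cells


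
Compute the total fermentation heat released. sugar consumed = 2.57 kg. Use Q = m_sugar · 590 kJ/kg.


Q = 2.57 · 590

1516.3000 kJ


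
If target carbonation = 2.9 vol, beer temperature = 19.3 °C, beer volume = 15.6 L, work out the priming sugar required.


residual = 14.695·(0.01821 + 0.09011·e^(−0.04·T));  sugar = (target − residual)·4.0·V
residual = 14.695·(0.01821 + 0.09011·e^(−0.04·19.3)) = 0.8795
sugar = (2.9 − 0.8795)·4.0·15.6

126.0806 g


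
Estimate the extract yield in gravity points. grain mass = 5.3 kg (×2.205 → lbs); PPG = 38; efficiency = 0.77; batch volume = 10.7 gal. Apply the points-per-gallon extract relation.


points = lbs × PPG × eff / vol
lbs = 5.3 × 2.205 = 11.6865
points = 11.6865 × 38 × 0.77 / 10.7

31.9577 points


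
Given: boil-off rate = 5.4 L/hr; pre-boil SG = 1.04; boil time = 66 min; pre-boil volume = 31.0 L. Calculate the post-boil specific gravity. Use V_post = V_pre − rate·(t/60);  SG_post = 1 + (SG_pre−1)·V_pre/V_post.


V_post = 31.0 − 5.4·(66/60) = 25.0600
SG_post = 1 + (1.04 − 1)·31.0/25.0600

1.0495


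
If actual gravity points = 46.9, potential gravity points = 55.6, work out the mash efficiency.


efficiency = actual / potential × 100
efficiency = 46.9 / 55.6 × 100

84.3525 %


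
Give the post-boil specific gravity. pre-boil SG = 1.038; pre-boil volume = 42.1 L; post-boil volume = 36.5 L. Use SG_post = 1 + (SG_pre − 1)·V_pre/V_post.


pts_pre = (1.038 − 1)·1000 = 38.0000
pts_post = 38.0000·42.1/36.5 = 43.8301
SG_post = 1 + 43.8301/1000

1.0438


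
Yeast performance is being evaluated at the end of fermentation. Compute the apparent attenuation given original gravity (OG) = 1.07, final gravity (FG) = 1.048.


AA = (OG − FG)/(OG − 1) · 100
AA = (1.07 − 1.048)/(1.07 − 1) · 100

31.4286 %


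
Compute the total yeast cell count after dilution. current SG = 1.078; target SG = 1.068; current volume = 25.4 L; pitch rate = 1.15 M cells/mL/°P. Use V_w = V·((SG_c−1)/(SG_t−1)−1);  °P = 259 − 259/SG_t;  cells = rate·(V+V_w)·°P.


V_w = 25.4·((1.078−1)/(1.068−1)−1) = 3.7353
V_final = 25.4 + 3.7353 = 29.1353
°P = 259 − 259/1.068 = 16.4906
cells = 1.15·29.1353·16.4906

552.5285 billion cells


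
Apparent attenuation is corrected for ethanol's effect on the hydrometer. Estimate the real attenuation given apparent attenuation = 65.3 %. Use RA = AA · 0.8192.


RA = 65.3 · 0.8192

53.4938 %


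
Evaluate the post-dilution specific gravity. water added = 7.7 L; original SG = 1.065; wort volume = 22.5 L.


SG_new = 1 + (SG_old − 1)·V_old/(V_old + V_water)
pts = (1.065 − 1)·1000·22.5/(22.5 + 7.7) = 48.4272
SG_new = 1 + 48.4272/1000

1.0484


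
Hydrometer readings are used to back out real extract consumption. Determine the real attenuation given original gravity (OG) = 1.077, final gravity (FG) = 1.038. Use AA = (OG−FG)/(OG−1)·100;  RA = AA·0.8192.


AA = (1.077 − 1.038)/(1.077 − 1)·100 = 50.6494
RA = 50.6494·0.8192

41.4919 %


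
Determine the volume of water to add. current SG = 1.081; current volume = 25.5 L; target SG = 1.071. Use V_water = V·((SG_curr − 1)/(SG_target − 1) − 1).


V_water = 25.5·((1.081 − 1)/(1.071 − 1) − 1)

3.5915 L


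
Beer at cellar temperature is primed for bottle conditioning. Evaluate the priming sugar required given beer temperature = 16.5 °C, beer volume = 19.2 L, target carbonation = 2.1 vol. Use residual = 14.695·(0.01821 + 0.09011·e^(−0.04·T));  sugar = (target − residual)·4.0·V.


residual = 14.695·(0.01821 + 0.09011·e^(−0.04·16.5)) = 0.9520
sugar = (2.1 − 0.9520)·4.0·19.2

88.1669 g


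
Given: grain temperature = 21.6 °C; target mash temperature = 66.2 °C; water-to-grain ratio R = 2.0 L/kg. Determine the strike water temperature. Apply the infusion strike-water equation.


T_strike = (0.41/R)·(T_mash − T_grain) + T_mash
T_strike = (0.41/2.0)·(66.2 − 21.6) + 66.2

75.3430 °C


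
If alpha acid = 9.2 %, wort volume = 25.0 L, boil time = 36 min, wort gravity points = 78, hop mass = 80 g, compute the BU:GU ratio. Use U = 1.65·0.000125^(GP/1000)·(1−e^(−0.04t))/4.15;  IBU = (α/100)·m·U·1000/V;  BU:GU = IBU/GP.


U = 1.65·0.000125^(78/1000)·(1−e^(−0.04·36))/4.15 = 0.1505
IBU = (9.2/100)·80·0.1505·1000/25.0 = 44.3096
BU:GU = 44.3096/78

0.5681


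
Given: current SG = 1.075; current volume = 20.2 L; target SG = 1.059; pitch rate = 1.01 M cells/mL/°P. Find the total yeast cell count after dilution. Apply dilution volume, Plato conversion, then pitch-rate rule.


V_w = V·((SG_c−1)/(SG_t−1)−1);  °P = 259 − 259/SG_t;  cells = rate·(V+V_w)·°P
V_w = 20.2·((1.075−1)/(1.059−1)−1) = 5.4780
V_final = 20.2 + 5.4780 = 25.6780
°P = 259 − 259/1.059 = 14.4297
cells = 1.01·25.6780·14.4297

374.2293 billion cells


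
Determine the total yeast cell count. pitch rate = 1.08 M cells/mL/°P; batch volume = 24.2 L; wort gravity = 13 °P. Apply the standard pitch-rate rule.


cells (billions) = rate · V_L · °P
cells = 1.08 · 24.2 · 13

339.7680 billion cells


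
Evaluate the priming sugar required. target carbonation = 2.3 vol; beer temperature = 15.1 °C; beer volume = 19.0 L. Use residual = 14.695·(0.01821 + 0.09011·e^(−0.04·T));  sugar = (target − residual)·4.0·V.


residual = 14.695·(0.01821 + 0.09011·e^(−0.04·15.1)) = 0.9914
sugar = (2.3 − 0.9914)·4.0·19.0

99.4526 g


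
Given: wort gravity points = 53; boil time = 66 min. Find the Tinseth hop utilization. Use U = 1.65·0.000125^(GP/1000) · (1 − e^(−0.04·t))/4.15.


bigness = 1.65·0.000125^(53/1000) = 1.0248
boil_factor = (1 − e^(−0.04·66))/4.15 = 0.2238
U = 1.0248 · 0.2238

0.2293


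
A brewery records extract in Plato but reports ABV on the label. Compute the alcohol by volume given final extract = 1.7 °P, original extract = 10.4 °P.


SG = 259/(259 − P);  ABV = (OG − FG)·131.25
OG = 259/(259 − 10.4) = 1.0418
FG = 259/(259 − 1.7) = 1.0066
ABV = (1.0418 − 1.0066)·131.25

4.6236 % ABV


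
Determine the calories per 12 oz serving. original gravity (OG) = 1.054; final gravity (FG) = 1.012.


ABW = (OG−FG)·131.25·0.79/FG;  °P = 259 − 259/SG (for OG→OE and FG→AE);  RE = 0.1808·OE + 0.8192·AE;  Cal = (6.9·ABW + 4·(RE−0.1))·FG·3.55
ABW = (1.054 − 1.012)·131.25·0.79/1.012 = 4.3032
OE = 259 − 259/1.054 = 13.2694 °P
AE = 259 − 259/1.012 = 3.0711 °P
RE = 0.1808·13.2694 + 0.8192·3.0711 = 4.9150 °P
Cal = (6.9·4.3032 + 4·(4.9150−0.1))·1.012·3.55

175.8661 kcal


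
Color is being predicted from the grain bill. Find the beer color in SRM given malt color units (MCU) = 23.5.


SRM = 1.4922 · MCU^0.6859
SRM = 1.4922 · 23.5^0.6859

13.0090 SRM


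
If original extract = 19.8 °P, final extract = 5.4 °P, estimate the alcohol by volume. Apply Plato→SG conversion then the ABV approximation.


SG = 259/(259 − P);  ABV = (OG − FG)·131.25
OG = 259/(259 − 19.8) = 1.0828
FG = 259/(259 − 5.4) = 1.0213
ABV = (1.0828 − 1.0213)·131.25

8.0696 % ABV


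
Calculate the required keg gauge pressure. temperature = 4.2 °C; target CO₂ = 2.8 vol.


psi = vols/(0.01821 + 0.09011·e^(−0.04·T)) − 14.695
psi = 2.8/(0.01821 + 0.09011·e^(−0.04·4.2)) − 14.695

14.9708 psi


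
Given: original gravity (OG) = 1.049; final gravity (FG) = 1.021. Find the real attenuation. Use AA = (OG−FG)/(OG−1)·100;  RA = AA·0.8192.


AA = (1.049 − 1.021)/(1.049 − 1)·100 = 57.1429
RA = 57.1429·0.8192

46.8114 %


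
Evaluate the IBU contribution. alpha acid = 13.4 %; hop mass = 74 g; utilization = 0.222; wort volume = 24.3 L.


IBU = (α/100)·mass·U·1000 / V
IBU = (13.4/100)·74·0.222·1000 / 24.3

90.5906 IBU


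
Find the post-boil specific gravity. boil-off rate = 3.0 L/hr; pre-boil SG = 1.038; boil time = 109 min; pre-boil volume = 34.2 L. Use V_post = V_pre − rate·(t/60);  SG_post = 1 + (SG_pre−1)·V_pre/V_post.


V_post = 34.2 − 3.0·(109/60) = 28.7500
SG_post = 1 + (1.038 − 1)·34.2/28.7500

1.0452


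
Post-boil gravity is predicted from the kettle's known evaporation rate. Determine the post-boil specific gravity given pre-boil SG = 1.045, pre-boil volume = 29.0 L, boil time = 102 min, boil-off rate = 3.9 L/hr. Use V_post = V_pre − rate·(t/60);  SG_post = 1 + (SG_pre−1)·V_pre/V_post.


V_post = 29.0 − 3.9·(102/60) = 22.3700
SG_post = 1 + (1.045 − 1)·29.0/22.3700

1.0583


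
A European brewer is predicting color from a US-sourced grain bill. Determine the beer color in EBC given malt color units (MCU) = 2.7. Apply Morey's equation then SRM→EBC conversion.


SRM = 1.4922·MCU^0.6859;  EBC = SRM·1.97
SRM = 1.4922·2.7^0.6859 = 2.9492
EBC = 2.9492·1.97

5.8099 EBC


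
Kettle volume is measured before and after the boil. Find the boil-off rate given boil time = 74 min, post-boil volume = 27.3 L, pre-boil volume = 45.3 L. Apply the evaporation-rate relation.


rate = (V_pre − V_post) / (t_min/60)
rate = (45.3 − 27.3) / (74/60)

14.5946 L/hr


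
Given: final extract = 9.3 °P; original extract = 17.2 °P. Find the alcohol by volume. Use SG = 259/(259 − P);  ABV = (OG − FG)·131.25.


OG = 259/(259 − 17.2) = 1.0711
FG = 259/(259 − 9.3) = 1.0372
ABV = (1.0711 − 1.0372)·131.25

4.4479 % ABV


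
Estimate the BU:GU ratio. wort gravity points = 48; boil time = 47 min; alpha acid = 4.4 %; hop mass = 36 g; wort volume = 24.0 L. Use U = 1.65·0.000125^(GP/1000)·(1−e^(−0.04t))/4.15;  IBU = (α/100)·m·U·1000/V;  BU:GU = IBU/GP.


U = 1.65·0.000125^(48/1000)·(1−e^(−0.04·47))/4.15 = 0.2189
IBU = (4.4/100)·36·0.2189·1000/24.0 = 14.4452
BU:GU = 14.4452/48

0.3009


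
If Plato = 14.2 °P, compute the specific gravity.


SG = 259/(259 − P)
SG = 259/(259 − 14.2)

1.0580


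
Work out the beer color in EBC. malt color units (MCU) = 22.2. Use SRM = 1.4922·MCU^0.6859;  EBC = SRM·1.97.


SRM = 1.4922·22.2^0.6859 = 12.5110
EBC = 12.5110·1.97

24.6466 EBC


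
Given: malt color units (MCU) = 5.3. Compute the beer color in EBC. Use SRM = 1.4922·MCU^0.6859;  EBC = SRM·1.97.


SRM = 1.4922·5.3^0.6859 = 4.6839
EBC = 4.6839·1.97

9.2273 EBC


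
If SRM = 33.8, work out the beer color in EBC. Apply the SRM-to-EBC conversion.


EBC = SRM · 1.97
EBC = 33.8 · 1.97

66.5860 EBC


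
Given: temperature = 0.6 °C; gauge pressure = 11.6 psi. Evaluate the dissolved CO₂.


vols = (P + 14.695)·(0.01821 + 0.09011·e^(−0.04·T))
vols = (11.6 + 14.695)·(0.01821 + 0.09011·e^(−0.04·0.6))

2.7921 volumes


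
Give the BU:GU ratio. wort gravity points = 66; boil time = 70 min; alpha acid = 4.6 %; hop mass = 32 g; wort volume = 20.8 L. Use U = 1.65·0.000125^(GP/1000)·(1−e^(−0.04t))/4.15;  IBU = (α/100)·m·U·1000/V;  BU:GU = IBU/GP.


U = 1.65·0.000125^(66/1000)·(1−e^(−0.04·70))/4.15 = 0.2063
IBU = (4.6/100)·32·0.2063·1000/20.8 = 14.6026
BU:GU = 14.6026/66

0.2213


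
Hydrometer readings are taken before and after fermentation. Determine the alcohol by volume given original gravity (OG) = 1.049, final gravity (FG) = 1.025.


ABV = (OG − FG) · 131.25
ABV = (1.049 − 1.025) · 131.25

3.1500 % ABV


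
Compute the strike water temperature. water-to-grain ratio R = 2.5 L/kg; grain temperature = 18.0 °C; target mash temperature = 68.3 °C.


T_strike = (0.41/R)·(T_mash − T_grain) + T_mash
T_strike = (0.41/2.5)·(68.3 − 18.0) + 68.3

76.5492 °C


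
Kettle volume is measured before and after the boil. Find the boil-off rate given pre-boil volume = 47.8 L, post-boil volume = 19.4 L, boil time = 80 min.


rate = (V_pre − V_post) / (t_min/60)
rate = (47.8 − 19.4) / (80/60)

21.3000 L/hr


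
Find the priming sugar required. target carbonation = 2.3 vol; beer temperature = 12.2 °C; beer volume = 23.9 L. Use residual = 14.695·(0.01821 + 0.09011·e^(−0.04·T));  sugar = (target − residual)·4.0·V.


residual = 14.695·(0.01821 + 0.09011·e^(−0.04·12.2)) = 1.0804
sugar = (2.3 − 1.0804)·4.0·23.9

116.5900 g


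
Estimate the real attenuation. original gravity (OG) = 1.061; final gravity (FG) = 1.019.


AA = (OG−FG)/(OG−1)·100;  RA = AA·0.8192
AA = (1.061 − 1.019)/(1.061 − 1)·100 = 68.8525
RA = 68.8525·0.8192

56.4039 %


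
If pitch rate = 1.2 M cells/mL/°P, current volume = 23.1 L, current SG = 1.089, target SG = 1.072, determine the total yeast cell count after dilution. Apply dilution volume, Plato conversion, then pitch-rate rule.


V_w = V·((SG_c−1)/(SG_t−1)−1);  °P = 259 − 259/SG_t;  cells = rate·(V+V_w)·°P
V_w = 23.1·((1.089−1)/(1.072−1)−1) = 5.4542
V_final = 23.1 + 5.4542 = 28.5542
°P = 259 − 259/1.072 = 17.3955
cells = 1.2·28.5542·17.3955

596.0576 billion cells


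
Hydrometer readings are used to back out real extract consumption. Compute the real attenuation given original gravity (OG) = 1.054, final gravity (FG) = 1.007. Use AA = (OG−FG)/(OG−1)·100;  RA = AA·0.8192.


AA = (1.054 − 1.007)/(1.054 − 1)·100 = 87.0370
RA = 87.0370·0.8192

71.3007 %


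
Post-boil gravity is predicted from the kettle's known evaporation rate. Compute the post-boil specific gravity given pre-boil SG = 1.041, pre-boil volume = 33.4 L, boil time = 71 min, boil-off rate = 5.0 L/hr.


V_post = V_pre − rate·(t/60);  SG_post = 1 + (SG_pre−1)·V_pre/V_post
V_post = 33.4 − 5.0·(71/60) = 27.4833
SG_post = 1 + (1.041 − 1)·33.4/27.4833

1.0498


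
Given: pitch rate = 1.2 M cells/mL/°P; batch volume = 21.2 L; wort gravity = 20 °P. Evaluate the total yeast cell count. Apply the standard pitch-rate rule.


cells (billions) = rate · V_L · °P
cells = 1.2 · 21.2 · 20

508.8000 billion cells


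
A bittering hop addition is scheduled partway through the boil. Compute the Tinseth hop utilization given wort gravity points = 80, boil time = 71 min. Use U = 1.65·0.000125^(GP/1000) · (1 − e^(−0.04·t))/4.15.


bigness = 1.65·0.000125^(80/1000) = 0.8040
boil_factor = (1 − e^(−0.04·71))/4.15 = 0.2269
U = 0.8040 · 0.2269

0.1824


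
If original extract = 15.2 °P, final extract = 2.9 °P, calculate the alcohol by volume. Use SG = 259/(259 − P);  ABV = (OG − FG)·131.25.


OG = 259/(259 − 15.2) = 1.0623
FG = 259/(259 − 2.9) = 1.0113
ABV = (1.0623 − 1.0113)·131.25

6.6967 % ABV


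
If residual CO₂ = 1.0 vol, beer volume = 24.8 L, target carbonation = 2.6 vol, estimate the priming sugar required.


sugar = (target − residual)·4.0·V
sugar = (2.6 − 1.0)·4.0·24.8

158.7200 g


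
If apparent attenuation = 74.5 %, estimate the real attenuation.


RA = AA · 0.8192
RA = 74.5 · 0.8192

61.0304 %


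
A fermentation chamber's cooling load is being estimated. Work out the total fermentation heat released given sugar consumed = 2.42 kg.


Q = m_sugar · 590 kJ/kg
Q = 2.42 · 590

1427.8000 kJ


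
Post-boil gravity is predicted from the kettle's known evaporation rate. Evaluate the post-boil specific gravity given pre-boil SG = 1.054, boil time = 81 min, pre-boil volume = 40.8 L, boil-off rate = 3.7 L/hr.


V_post = V_pre − rate·(t/60);  SG_post = 1 + (SG_pre−1)·V_pre/V_post
V_post = 40.8 − 3.7·(81/60) = 35.8050
SG_post = 1 + (1.054 − 1)·40.8/35.8050

1.0615


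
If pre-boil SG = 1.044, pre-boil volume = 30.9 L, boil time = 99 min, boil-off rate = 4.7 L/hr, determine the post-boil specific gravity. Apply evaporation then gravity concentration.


V_post = V_pre − rate·(t/60);  SG_post = 1 + (SG_pre−1)·V_pre/V_post
V_post = 30.9 − 4.7·(99/60) = 23.1450
SG_post = 1 + (1.044 − 1)·30.9/23.1450

1.0587


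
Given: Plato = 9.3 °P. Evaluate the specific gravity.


SG = 259/(259 − P)
SG = 259/(259 − 9.3)

1.0372


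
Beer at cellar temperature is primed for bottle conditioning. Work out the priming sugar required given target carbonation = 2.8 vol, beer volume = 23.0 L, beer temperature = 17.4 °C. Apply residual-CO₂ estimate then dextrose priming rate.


residual = 14.695·(0.01821 + 0.09011·e^(−0.04·T));  sugar = (target − residual)·4.0·V
residual = 14.695·(0.01821 + 0.09011·e^(−0.04·17.4)) = 0.9278
sugar = (2.8 − 0.9278)·4.0·23.0

172.2430 g


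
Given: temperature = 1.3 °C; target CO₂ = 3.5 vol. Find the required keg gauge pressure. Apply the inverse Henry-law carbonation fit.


psi = vols/(0.01821 + 0.09011·e^(−0.04·T)) − 14.695
psi = 3.5/(0.01821 + 0.09011·e^(−0.04·1.3)) − 14.695

19.0386 psi


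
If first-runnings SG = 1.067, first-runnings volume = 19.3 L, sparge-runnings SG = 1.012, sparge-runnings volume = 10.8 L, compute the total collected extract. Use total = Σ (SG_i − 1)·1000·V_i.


first = (1.067 − 1)·1000·19.3 = 1293.1000
sparge = (1.012 − 1)·1000·10.8 = 129.6000
total = 1293.1000 + 129.6000

1422.7000 gravity·L


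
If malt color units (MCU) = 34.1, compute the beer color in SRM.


SRM = 1.4922 · MCU^0.6859
SRM = 1.4922 · 34.1^0.6859

16.7936 SRM


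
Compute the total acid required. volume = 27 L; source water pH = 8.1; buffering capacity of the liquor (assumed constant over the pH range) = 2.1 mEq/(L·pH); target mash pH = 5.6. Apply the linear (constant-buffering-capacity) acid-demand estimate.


acid = buffering capacity · (pH_source − pH_target) · V
acid = 2.1 · (8.1 − 5.6) · 27

141.7500 mEq


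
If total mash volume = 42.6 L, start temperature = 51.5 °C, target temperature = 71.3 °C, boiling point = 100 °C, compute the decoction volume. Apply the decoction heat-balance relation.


V_dec = V_total·(T_target − T_start)/(T_boil − T_start)
V_dec = 42.6·(71.3 − 51.5)/(100 − 51.5)

17.3913 L


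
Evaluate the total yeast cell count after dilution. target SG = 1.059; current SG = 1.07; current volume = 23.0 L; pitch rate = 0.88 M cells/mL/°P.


V_w = V·((SG_c−1)/(SG_t−1)−1);  °P = 259 − 259/SG_t;  cells = rate·(V+V_w)·°P
V_w = 23.0·((1.07−1)/(1.059−1)−1) = 4.2881
V_final = 23.0 + 4.2881 = 27.2881
°P = 259 − 259/1.059 = 14.4297
cells = 0.88·27.2881·14.4297

346.5073 billion cells


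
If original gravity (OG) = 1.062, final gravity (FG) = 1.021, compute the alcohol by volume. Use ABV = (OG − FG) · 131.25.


ABV = (1.062 − 1.021) · 131.25

5.3813 % ABV


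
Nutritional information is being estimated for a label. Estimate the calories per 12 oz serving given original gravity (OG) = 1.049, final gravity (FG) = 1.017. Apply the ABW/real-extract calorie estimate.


ABW = (OG−FG)·131.25·0.79/FG;  °P = 259 − 259/SG (for OG→OE and FG→AE);  RE = 0.1808·OE + 0.8192·AE;  Cal = (6.9·ABW + 4·(RE−0.1))·FG·3.55
ABW = (1.049 − 1.017)·131.25·0.79/1.017 = 3.2625
OE = 259 − 259/1.049 = 12.0982 °P
AE = 259 − 259/1.017 = 4.3294 °P
RE = 0.1808·12.0982 + 0.8192·4.3294 = 5.7340 °P
Cal = (6.9·3.2625 + 4·(5.7340−0.1))·1.017·3.55

162.6372 kcal


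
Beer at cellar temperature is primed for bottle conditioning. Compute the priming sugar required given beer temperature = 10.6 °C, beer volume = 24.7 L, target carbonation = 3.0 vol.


residual = 14.695·(0.01821 + 0.09011·e^(−0.04·T));  sugar = (target − residual)·4.0·V
residual = 14.695·(0.01821 + 0.09011·e^(−0.04·10.6)) = 1.1342
sugar = (3.0 − 1.1342)·4.0·24.7

184.3448 g


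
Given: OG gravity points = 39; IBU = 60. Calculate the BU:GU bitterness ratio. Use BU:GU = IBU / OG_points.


BU:GU = 60 / 39

1.5385


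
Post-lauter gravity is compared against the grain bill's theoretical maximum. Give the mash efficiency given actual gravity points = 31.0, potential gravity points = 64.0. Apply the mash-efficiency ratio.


efficiency = actual / potential × 100
efficiency = 31.0 / 64.0 × 100

48.4375 %


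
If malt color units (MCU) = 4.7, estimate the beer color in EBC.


SRM = 1.4922·MCU^0.6859;  EBC = SRM·1.97
SRM = 1.4922·4.7^0.6859 = 4.3134
EBC = 4.3134·1.97

8.4974 EBC


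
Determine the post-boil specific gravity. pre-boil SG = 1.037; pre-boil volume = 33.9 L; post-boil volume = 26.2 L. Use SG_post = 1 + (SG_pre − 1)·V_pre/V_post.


pts_pre = (1.037 − 1)·1000 = 37.0000
pts_post = 37.0000·33.9/26.2 = 47.8740
SG_post = 1 + 47.8740/1000

1.0479


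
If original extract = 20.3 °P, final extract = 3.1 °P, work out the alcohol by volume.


SG = 259/(259 − P);  ABV = (OG − FG)·131.25
OG = 259/(259 − 20.3) = 1.0850
FG = 259/(259 − 3.1) = 1.0121
ABV = (1.0850 − 1.0121)·131.25

9.5720 % ABV


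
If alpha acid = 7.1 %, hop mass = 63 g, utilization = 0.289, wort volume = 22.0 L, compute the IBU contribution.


IBU = (α/100)·mass·U·1000 / V
IBU = (7.1/100)·63·0.289·1000 / 22.0

58.7590 IBU


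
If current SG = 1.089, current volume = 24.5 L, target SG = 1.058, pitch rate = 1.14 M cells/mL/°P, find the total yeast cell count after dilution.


V_w = V·((SG_c−1)/(SG_t−1)−1);  °P = 259 − 259/SG_t;  cells = rate·(V+V_w)·°P
V_w = 24.5·((1.089−1)/(1.058−1)−1) = 13.0948
V_final = 24.5 + 13.0948 = 37.5948
°P = 259 − 259/1.058 = 14.1985
cells = 1.14·37.5948·14.1985

608.5203 billion cells


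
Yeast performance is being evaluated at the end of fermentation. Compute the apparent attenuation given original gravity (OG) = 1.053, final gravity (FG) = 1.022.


AA = (OG − FG)/(OG − 1) · 100
AA = (1.053 − 1.022)/(1.053 − 1) · 100

58.4906 %


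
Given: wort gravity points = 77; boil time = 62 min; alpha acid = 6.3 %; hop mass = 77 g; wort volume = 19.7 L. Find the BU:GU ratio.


U = 1.65·0.000125^(GP/1000)·(1−e^(−0.04t))/4.15;  IBU = (α/100)·m·U·1000/V;  BU:GU = IBU/GP
U = 1.65·0.000125^(77/1000)·(1−e^(−0.04·62))/4.15 = 0.1824
IBU = (6.3/100)·77·0.1824·1000/19.7 = 44.9035
BU:GU = 44.9035/77

0.5832


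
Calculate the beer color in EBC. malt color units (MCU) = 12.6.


SRM = 1.4922·MCU^0.6859;  EBC = SRM·1.97
SRM = 1.4922·12.6^0.6859 = 8.4834
EBC = 8.4834·1.97

16.7123 EBC


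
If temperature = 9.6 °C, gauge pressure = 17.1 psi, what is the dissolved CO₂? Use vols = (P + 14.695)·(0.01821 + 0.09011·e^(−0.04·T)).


vols = (17.1 + 14.695)·(0.01821 + 0.09011·e^(−0.04·9.6))

2.5305 volumes


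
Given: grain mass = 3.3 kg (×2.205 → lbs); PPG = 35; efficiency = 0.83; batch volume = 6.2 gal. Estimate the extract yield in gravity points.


points = lbs × PPG × eff / vol
lbs = 3.3 × 2.205 = 7.2765
points = 7.2765 × 35 × 0.83 / 6.2

34.0939 points


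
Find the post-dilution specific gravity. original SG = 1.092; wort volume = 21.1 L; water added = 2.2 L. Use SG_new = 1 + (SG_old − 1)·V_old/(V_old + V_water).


pts = (1.092 − 1)·1000·21.1/(21.1 + 2.2) = 83.3133
SG_new = 1 + 83.3133/1000

1.0833


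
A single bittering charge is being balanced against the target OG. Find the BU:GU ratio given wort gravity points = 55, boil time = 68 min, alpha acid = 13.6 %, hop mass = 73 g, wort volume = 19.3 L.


U = 1.65·0.000125^(GP/1000)·(1−e^(−0.04t))/4.15;  IBU = (α/100)·m·U·1000/V;  BU:GU = IBU/GP
U = 1.65·0.000125^(55/1000)·(1−e^(−0.04·68))/4.15 = 0.2266
IBU = (13.6/100)·73·0.2266·1000/19.3 = 116.5401
BU:GU = 116.5401/55

2.1189


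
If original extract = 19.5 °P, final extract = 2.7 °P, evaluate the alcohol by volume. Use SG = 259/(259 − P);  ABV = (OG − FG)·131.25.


OG = 259/(259 − 19.5) = 1.0814
FG = 259/(259 − 2.7) = 1.0105
ABV = (1.0814 − 1.0105)·131.25

9.3037 % ABV


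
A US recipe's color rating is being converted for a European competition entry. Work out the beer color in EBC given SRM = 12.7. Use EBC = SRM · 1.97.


EBC = 12.7 · 1.97

25.0190 EBC


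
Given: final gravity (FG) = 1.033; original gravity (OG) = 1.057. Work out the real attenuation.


AA = (OG−FG)/(OG−1)·100;  RA = AA·0.8192
AA = (1.057 − 1.033)/(1.057 − 1)·100 = 42.1053
RA = 42.1053·0.8192

34.4926 %


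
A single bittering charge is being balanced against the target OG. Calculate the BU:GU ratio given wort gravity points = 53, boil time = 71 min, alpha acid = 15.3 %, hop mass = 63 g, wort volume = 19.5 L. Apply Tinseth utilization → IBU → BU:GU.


U = 1.65·0.000125^(GP/1000)·(1−e^(−0.04t))/4.15;  IBU = (α/100)·m·U·1000/V;  BU:GU = IBU/GP
U = 1.65·0.000125^(53/1000)·(1−e^(−0.04·71))/4.15 = 0.2325
IBU = (15.3/100)·63·0.2325·1000/19.5 = 114.9275
BU:GU = 114.9275/53

2.1684


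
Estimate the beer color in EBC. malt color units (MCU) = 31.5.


SRM = 1.4922·MCU^0.6859;  EBC = SRM·1.97
SRM = 1.4922·31.5^0.6859 = 15.9044
EBC = 15.9044·1.97

31.3317 EBC


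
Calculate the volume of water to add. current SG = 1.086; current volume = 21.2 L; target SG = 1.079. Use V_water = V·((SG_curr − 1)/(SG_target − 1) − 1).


V_water = 21.2·((1.086 − 1)/(1.079 − 1) − 1)

1.8785 L


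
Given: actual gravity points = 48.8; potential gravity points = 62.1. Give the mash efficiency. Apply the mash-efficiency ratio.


efficiency = actual / potential × 100
efficiency = 48.8 / 62.1 × 100

78.5829 %


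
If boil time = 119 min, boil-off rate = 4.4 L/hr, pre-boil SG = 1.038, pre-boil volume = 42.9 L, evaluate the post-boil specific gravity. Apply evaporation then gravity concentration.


V_post = V_pre − rate·(t/60);  SG_post = 1 + (SG_pre−1)·V_pre/V_post
V_post = 42.9 − 4.4·(119/60) = 34.1733
SG_post = 1 + (1.038 − 1)·42.9/34.1733

1.0477


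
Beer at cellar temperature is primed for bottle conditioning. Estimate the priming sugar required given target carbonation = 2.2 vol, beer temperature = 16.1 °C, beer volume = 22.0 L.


residual = 14.695·(0.01821 + 0.09011·e^(−0.04·T));  sugar = (target − residual)·4.0·V
residual = 14.695·(0.01821 + 0.09011·e^(−0.04·16.1)) = 0.9630
sugar = (2.2 − 0.9630)·4.0·22.0

108.8532 g


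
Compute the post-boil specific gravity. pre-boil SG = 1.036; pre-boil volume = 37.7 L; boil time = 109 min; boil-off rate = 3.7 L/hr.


V_post = V_pre − rate·(t/60);  SG_post = 1 + (SG_pre−1)·V_pre/V_post
V_post = 37.7 − 3.7·(109/60) = 30.9783
SG_post = 1 + (1.036 − 1)·37.7/30.9783

1.0438


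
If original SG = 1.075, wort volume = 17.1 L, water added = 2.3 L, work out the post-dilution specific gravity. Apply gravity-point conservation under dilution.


SG_new = 1 + (SG_old − 1)·V_old/(V_old + V_water)
pts = (1.075 − 1)·1000·17.1/(17.1 + 2.3) = 66.1082
SG_new = 1 + 66.1082/1000

1.0661


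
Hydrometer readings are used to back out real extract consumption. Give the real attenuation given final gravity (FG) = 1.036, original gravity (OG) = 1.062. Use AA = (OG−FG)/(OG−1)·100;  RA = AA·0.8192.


AA = (1.062 − 1.036)/(1.062 − 1)·100 = 41.9355
RA = 41.9355·0.8192

34.3535 %


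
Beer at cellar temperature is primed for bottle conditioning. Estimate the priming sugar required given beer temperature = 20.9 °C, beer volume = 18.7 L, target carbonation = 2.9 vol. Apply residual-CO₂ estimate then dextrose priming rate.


residual = 14.695·(0.01821 + 0.09011·e^(−0.04·T));  sugar = (target − residual)·4.0·V
residual = 14.695·(0.01821 + 0.09011·e^(−0.04·20.9)) = 0.8415
sugar = (2.9 − 0.8415)·4.0·18.7

153.9725 g


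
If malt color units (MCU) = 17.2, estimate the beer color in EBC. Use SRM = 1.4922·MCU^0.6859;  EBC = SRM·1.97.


SRM = 1.4922·17.2^0.6859 = 10.5021
EBC = 10.5021·1.97

20.6891 EBC


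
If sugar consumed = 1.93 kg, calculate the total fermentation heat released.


Q = m_sugar · 590 kJ/kg
Q = 1.93 · 590

1138.7000 kJ


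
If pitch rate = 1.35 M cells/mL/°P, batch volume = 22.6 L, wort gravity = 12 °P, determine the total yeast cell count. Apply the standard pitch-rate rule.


cells (billions) = rate · V_L · °P
cells = 1.35 · 22.6 · 12

366.1200 billion cells


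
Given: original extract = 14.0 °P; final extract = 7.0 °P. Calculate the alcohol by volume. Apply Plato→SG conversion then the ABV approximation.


SG = 259/(259 − P);  ABV = (OG − FG)·131.25
OG = 259/(259 − 14.0) = 1.0571
FG = 259/(259 − 7.0) = 1.0278
ABV = (1.0571 − 1.0278)·131.25

3.8542 % ABV


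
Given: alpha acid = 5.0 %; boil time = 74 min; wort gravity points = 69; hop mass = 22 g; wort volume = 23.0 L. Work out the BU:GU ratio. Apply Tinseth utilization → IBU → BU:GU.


U = 1.65·0.000125^(GP/1000)·(1−e^(−0.04t))/4.15;  IBU = (α/100)·m·U·1000/V;  BU:GU = IBU/GP
U = 1.65·0.000125^(69/1000)·(1−e^(−0.04·74))/4.15 = 0.2028
IBU = (5.0/100)·22·0.2028·1000/23.0 = 9.6979
BU:GU = 9.6979/69

0.1405


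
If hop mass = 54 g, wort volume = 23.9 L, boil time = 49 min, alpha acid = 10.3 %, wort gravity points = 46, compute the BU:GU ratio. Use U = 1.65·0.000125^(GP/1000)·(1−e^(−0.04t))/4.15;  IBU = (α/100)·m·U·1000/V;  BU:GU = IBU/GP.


U = 1.65·0.000125^(46/1000)·(1−e^(−0.04·49))/4.15 = 0.2259
IBU = (10.3/100)·54·0.2259·1000/23.9 = 52.5765
BU:GU = 52.5765/46

1.1430


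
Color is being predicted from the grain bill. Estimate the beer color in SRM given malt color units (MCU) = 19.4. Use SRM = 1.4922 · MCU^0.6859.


SRM = 1.4922 · 19.4^0.6859

11.4059 SRM


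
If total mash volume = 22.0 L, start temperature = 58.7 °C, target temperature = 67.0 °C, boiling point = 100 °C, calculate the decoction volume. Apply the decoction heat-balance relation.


V_dec = V_total·(T_target − T_start)/(T_boil − T_start)
V_dec = 22.0·(67.0 − 58.7)/(100 − 58.7)

4.4213 L


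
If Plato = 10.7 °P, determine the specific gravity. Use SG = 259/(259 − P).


SG = 259/(259 − 10.7)

1.0431


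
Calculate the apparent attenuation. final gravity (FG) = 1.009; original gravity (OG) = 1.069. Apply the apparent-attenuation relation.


AA = (OG − FG)/(OG − 1) · 100
AA = (1.069 − 1.009)/(1.069 − 1) · 100

86.9565 %


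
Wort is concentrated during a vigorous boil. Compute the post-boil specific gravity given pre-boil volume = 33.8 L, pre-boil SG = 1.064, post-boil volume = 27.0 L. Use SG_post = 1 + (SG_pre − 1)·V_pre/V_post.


pts_pre = (1.064 − 1)·1000 = 64.0000
pts_post = 64.0000·33.8/27.0 = 80.1185
SG_post = 1 + 80.1185/1000

1.0801


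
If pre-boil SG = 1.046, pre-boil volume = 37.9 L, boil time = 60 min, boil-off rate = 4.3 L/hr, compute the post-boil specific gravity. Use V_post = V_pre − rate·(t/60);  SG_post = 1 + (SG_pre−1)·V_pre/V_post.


V_post = 37.9 − 4.3·(60/60) = 33.6000
SG_post = 1 + (1.046 − 1)·37.9/33.6000

1.0519


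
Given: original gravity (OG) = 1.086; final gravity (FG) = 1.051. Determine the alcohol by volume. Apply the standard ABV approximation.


ABV = (OG − FG) · 131.25
ABV = (1.086 − 1.051) · 131.25

4.5938 % ABV


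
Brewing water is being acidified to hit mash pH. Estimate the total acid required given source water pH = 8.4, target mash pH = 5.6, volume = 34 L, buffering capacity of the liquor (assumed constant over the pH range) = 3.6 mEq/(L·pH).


acid = buffering capacity · (pH_source − pH_target) · V
acid = 3.6 · (8.4 − 5.6) · 34

342.7200 mEq


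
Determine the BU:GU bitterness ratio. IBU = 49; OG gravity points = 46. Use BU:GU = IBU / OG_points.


BU:GU = 49 / 46

1.0652


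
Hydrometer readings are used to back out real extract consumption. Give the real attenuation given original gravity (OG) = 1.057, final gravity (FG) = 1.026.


AA = (OG−FG)/(OG−1)·100;  RA = AA·0.8192
AA = (1.057 − 1.026)/(1.057 − 1)·100 = 54.3860
RA = 54.3860·0.8192

44.5530 %


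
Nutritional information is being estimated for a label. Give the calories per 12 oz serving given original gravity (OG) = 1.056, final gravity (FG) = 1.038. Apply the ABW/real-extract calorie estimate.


ABW = (OG−FG)·131.25·0.79/FG;  °P = 259 − 259/SG (for OG→OE and FG→AE);  RE = 0.1808·OE + 0.8192·AE;  Cal = (6.9·ABW + 4·(RE−0.1))·FG·3.55
ABW = (1.056 − 1.038)·131.25·0.79/1.038 = 1.7980
OE = 259 − 259/1.056 = 13.7348 °P
AE = 259 − 259/1.038 = 9.4817 °P
RE = 0.1808·13.7348 + 0.8192·9.4817 = 10.2507 °P
Cal = (6.9·1.7980 + 4·(10.2507−0.1))·1.038·3.55

195.3336 kcal


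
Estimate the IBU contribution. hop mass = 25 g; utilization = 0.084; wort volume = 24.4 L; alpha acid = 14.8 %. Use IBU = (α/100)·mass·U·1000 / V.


IBU = (14.8/100)·25·0.084·1000 / 24.4

12.7377 IBU


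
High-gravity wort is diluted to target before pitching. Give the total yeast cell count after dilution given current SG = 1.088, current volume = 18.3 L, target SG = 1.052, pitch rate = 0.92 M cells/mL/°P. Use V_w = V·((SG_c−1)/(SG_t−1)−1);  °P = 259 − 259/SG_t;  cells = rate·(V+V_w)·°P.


V_w = 18.3·((1.088−1)/(1.052−1)−1) = 12.6692
V_final = 18.3 + 12.6692 = 30.9692
°P = 259 − 259/1.052 = 12.8023
cells = 0.92·30.9692·12.8023

364.7587 billion cells


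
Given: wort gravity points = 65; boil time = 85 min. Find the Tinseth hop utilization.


U = 1.65·0.000125^(GP/1000) · (1 − e^(−0.04·t))/4.15
bigness = 1.65·0.000125^(65/1000) = 0.9200
boil_factor = (1 − e^(−0.04·85))/4.15 = 0.2329
U = 0.9200 · 0.2329

0.2143


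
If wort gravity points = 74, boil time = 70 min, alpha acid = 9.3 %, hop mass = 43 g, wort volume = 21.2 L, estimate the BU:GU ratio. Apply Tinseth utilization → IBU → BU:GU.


U = 1.65·0.000125^(GP/1000)·(1−e^(−0.04t))/4.15;  IBU = (α/100)·m·U·1000/V;  BU:GU = IBU/GP
U = 1.65·0.000125^(74/1000)·(1−e^(−0.04·70))/4.15 = 0.1920
IBU = (9.3/100)·43·0.1920·1000/21.2 = 36.2223
BU:GU = 36.2223/74

0.4895


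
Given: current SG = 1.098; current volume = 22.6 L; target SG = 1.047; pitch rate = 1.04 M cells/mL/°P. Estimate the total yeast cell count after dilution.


V_w = V·((SG_c−1)/(SG_t−1)−1);  °P = 259 − 259/SG_t;  cells = rate·(V+V_w)·°P
V_w = 22.6·((1.098−1)/(1.047−1)−1) = 24.5234
V_final = 22.6 + 24.5234 = 47.1234
°P = 259 − 259/1.047 = 11.6266
cells = 1.04·47.1234·11.6266

569.7980 billion cells


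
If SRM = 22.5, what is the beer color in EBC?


EBC = SRM · 1.97
EBC = 22.5 · 1.97

44.3250 EBC


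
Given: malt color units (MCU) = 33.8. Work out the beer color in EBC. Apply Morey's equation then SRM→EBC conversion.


SRM = 1.4922·MCU^0.6859;  EBC = SRM·1.97
SRM = 1.4922·33.8^0.6859 = 16.6921
EBC = 16.6921·1.97

32.8834 EBC


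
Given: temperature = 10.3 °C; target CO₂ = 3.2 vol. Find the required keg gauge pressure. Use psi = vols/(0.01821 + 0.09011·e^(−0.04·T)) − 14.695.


psi = 3.2/(0.01821 + 0.09011·e^(−0.04·10.3)) − 14.695

26.3875 psi


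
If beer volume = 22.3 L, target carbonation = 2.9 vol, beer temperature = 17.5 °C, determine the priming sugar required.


residual = 14.695·(0.01821 + 0.09011·e^(−0.04·T));  sugar = (target − residual)·4.0·V
residual = 14.695·(0.01821 + 0.09011·e^(−0.04·17.5)) = 0.9252
sugar = (2.9 − 0.9252)·4.0·22.3

176.1559 g


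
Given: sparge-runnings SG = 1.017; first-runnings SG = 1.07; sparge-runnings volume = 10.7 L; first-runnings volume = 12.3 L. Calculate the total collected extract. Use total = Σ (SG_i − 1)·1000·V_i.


first = (1.07 − 1)·1000·12.3 = 861.0000
sparge = (1.017 − 1)·1000·10.7 = 181.9000
total = 861.0000 + 181.9000

1042.9000 gravity·L


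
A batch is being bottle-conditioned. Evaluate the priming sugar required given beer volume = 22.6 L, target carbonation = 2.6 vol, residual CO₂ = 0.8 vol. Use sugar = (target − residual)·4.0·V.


sugar = (2.6 − 0.8)·4.0·22.6

162.7200 g
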